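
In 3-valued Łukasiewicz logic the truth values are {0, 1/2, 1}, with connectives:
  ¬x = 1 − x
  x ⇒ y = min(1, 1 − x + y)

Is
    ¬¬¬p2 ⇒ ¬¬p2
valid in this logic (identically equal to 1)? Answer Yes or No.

No

Counterexample: take p2 = 0.
¬p2 = ¬0 = 1
¬¬p2 = ¬1 = 0
¬¬¬p2 = ¬0 = 1
¬¬p2 = ¬1 = 0
¬¬¬p2 ⇒ ¬¬p2 = 1 ⇒ 0 = 0
This gives 0 ≠ 1.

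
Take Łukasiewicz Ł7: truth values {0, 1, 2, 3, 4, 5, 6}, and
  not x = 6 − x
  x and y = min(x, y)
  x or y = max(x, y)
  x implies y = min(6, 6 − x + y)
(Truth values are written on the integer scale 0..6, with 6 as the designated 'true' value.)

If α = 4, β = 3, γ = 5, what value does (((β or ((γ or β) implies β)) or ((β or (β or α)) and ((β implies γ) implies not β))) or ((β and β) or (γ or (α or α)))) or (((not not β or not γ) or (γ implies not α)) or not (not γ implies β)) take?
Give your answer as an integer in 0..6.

5

γ or β = 5 or 3 = 5
(γ or β) implies β = 5 implies 3 = 4
β or ((γ or β) implies β) = 3 or 4 = 4
β or α = 3 or 4 = 4
β or (β or α) = 3 or 4 = 4
β implies γ = 3 implies 5 = 6
not β = not 3 = 3
(β implies γ) implies not β = 6 implies 3 = 3
(β or (β or α)) and ((β implies γ) implies not β) = 4 and 3 = 3
(β or ((γ or β) implies β)) or ((β or (β or α)) and ((β implies γ) implies not β)) = 4 or 3 = 4
β and β = 3 and 3 = 3
α or α = 4 or 4 = 4
γ or (α or α) = 5 or 4 = 5
(β and β) or (γ or (α or α)) = 3 or 5 = 5
((β or ((γ or β) implies β)) or ((β or (β or α)) and ((β implies γ) implies not β))) or ((β and β) or (γ or (α or α))) = 4 or 5 = 5
not β = not 3 = 3
not not β = not 3 = 3
not γ = not 5 = 1
not not β or not γ = 3 or 1 = 3
not α = not 4 = 2
γ implies not α = 5 implies 2 = 3
(not not β or not γ) or (γ implies not α) = 3 or 3 = 3
not γ = not 5 = 1
not γ implies β = 1 implies 3 = 6
not (not γ implies β) = not 6 = 0
((not not β or not γ) or (γ implies not α)) or not (not γ implies β) = 3 or 0 = 3
(((β or ((γ or β) implies β)) or ((β or (β or α)) and ((β implies γ) implies not β))) or ((β and β) or (γ or (α or α)))) or (((not not β or not γ) or (γ implies not α)) or not (not γ implies β)) = 5 or 3 = 5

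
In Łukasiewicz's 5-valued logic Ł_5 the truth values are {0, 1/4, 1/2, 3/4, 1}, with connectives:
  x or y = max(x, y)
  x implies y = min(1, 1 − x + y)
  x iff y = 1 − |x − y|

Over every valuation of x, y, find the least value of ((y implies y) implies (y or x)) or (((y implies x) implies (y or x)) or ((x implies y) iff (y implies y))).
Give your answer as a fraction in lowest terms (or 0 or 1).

Take x = 1/2, y = 0:
y implies y = 0 implies 0 = 1
y or x = 0 or 1/2 = 1/2
(y implies y) implies (y or x) = 1 implies 1/2 = 1/2
y implies x = 0 implies 1/2 = 1
y or x = 0 or 1/2 = 1/2
(y implies x) implies (y or x) = 1 implies 1/2 = 1/2
x implies y = 1/2 implies 0 = 1/2
y implies y = 0 implies 0 = 1
(x implies y) iff (y implies y) = 1/2 iff 1 = 1/2
((y implies x) implies (y or x)) or ((x implies y) iff (y implies y)) = 1/2 or 1/2 = 1/2
((y implies y) implies (y or x)) or (((y implies x) implies (y or x)) or ((x implies y) iff (y implies y))) = 1/2 or 1/2 = 1/2
No assignment yields a value below 1/2, so this is the minimum.

1/2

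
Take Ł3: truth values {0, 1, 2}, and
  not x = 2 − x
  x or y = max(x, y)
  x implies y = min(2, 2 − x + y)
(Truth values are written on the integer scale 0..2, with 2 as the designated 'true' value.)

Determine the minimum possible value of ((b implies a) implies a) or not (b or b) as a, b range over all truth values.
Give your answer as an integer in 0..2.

Take a = 0, b = 1:
b implies a = 1 implies 0 = 1
(b implies a) implies a = 1 implies 0 = 1
b or b = 1 or 1 = 1
not (b or b) = not 1 = 1
((b implies a) implies a) or not (b or b) = 1 or 1 = 1
No assignment yields a value below 1, so this is the minimum.

1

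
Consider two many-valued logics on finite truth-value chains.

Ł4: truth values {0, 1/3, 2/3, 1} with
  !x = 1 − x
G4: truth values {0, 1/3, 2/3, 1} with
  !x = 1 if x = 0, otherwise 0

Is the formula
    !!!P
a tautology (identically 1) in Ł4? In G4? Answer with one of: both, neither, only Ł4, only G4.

In Ł4: at P = 1/3 the value is 2/3 — not a tautology.
In G4: at P = 1/3 the value is 0 — not a tautology.

neither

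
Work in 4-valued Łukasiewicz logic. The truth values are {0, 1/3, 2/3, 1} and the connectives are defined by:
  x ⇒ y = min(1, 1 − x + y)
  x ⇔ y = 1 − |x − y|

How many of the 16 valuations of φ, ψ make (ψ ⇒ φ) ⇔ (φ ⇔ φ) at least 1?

φ = 0, ψ = 0 ↦ 1  ≥
φ = 0, ψ = 1/3 ↦ 2/3  <
φ = 0, ψ = 2/3 ↦ 1/3  <
φ = 0, ψ = 1 ↦ 0  <
φ = 1/3, ψ = 0 ↦ 1  ≥
φ = 1/3, ψ = 1/3 ↦ 1  ≥
φ = 1/3, ψ = 2/3 ↦ 2/3  <
φ = 1/3, ψ = 1 ↦ 1/3  <
φ = 2/3, ψ = 0 ↦ 1  ≥
φ = 2/3, ψ = 1/3 ↦ 1  ≥
φ = 2/3, ψ = 2/3 ↦ 1  ≥
φ = 2/3, ψ = 1 ↦ 2/3  <
φ = 1, ψ = 0 ↦ 1  ≥
φ = 1, ψ = 1/3 ↦ 1  ≥
φ = 1, ψ = 2/3 ↦ 1  ≥
φ = 1, ψ = 1 ↦ 1  ≥
So 10 of the 16 assignments meet the threshold.

10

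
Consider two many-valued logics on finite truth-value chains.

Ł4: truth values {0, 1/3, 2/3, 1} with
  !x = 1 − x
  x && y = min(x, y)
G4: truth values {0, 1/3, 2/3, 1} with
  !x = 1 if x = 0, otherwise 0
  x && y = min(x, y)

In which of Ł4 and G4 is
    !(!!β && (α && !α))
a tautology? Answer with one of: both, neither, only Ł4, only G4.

In Ł4: at α = 1/3, β = 1/3 the value is 2/3 — not a tautology.
In G4: every assignment gives 1 — tautology.

only G4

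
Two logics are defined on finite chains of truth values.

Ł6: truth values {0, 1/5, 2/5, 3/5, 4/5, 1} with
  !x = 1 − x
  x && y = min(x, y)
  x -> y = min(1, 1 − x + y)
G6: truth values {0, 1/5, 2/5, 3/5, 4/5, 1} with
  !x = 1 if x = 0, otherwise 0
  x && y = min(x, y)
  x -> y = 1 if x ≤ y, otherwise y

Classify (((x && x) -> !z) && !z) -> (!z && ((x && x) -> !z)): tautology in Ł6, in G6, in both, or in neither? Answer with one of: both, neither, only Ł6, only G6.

both

In Ł6: every assignment gives 1 — tautology.
In G6: every assignment gives 1 — tautology.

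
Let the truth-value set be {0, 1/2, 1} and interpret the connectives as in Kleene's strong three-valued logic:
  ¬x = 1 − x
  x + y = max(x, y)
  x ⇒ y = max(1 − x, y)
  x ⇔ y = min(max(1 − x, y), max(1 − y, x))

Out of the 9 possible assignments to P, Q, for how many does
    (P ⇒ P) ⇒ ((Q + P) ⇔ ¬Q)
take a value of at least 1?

P = 0, Q = 0 ↦ 0  <
P = 0, Q = 1/2 ↦ 1/2  <
P = 0, Q = 1 ↦ 0  <
P = 1/2, Q = 0 ↦ 1/2  <
P = 1/2, Q = 1/2 ↦ 1/2  <
P = 1/2, Q = 1 ↦ 1/2  <
P = 1, Q = 0 ↦ 1  ≥
P = 1, Q = 1/2 ↦ 1/2  <
P = 1, Q = 1 ↦ 0  <
So 1 of the 9 assignments meets the threshold.

1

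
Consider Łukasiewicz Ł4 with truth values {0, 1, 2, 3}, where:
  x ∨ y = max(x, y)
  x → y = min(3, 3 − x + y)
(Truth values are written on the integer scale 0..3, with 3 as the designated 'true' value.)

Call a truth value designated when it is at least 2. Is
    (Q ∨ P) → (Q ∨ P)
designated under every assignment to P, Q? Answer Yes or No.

P = 0, Q = 0 ↦ 3
P = 0, Q = 1 ↦ 3
P = 0, Q = 2 ↦ 3
P = 0, Q = 3 ↦ 3
P = 1, Q = 0 ↦ 3
P = 1, Q = 1 ↦ 3
P = 1, Q = 2 ↦ 3
P = 1, Q = 3 ↦ 3
P = 2, Q = 0 ↦ 3
P = 2, Q = 1 ↦ 3
P = 2, Q = 2 ↦ 3
P = 2, Q = 3 ↦ 3
P = 3, Q = 0 ↦ 3
P = 3, Q = 1 ↦ 3
P = 3, Q = 2 ↦ 3
P = 3, Q = 3 ↦ 3
Every assignment gives a value ≥ 2.

Yes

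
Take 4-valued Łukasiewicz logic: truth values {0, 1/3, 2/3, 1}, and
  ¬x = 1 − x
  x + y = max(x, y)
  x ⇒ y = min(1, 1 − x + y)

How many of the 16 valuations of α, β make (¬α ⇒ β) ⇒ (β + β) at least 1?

7

α = 0, β = 0 ↦ 1  ≥
α = 0, β = 1/3 ↦ 1  ≥
α = 0, β = 2/3 ↦ 1  ≥
α = 0, β = 1 ↦ 1  ≥
α = 1/3, β = 0 ↦ 2/3  <
α = 1/3, β = 1/3 ↦ 2/3  <
α = 1/3, β = 2/3 ↦ 2/3  <
α = 1/3, β = 1 ↦ 1  ≥
α = 2/3, β = 0 ↦ 1/3  <
α = 2/3, β = 1/3 ↦ 1/3  <
α = 2/3, β = 2/3 ↦ 2/3  <
α = 2/3, β = 1 ↦ 1  ≥
α = 1, β = 0 ↦ 0  <
α = 1, β = 1/3 ↦ 1/3  <
α = 1, β = 2/3 ↦ 2/3  <
α = 1, β = 1 ↦ 1  ≥
So 7 of the 16 assignments meet the threshold.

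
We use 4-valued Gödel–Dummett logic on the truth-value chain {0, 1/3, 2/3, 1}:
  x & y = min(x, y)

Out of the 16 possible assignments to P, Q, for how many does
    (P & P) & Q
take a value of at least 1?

P = 0, Q = 0 ↦ 0  <
P = 0, Q = 1/3 ↦ 0  <
P = 0, Q = 2/3 ↦ 0  <
P = 0, Q = 1 ↦ 0  <
P = 1/3, Q = 0 ↦ 0  <
P = 1/3, Q = 1/3 ↦ 1/3  <
P = 1/3, Q = 2/3 ↦ 1/3  <
P = 1/3, Q = 1 ↦ 1/3  <
P = 2/3, Q = 0 ↦ 0  <
P = 2/3, Q = 1/3 ↦ 1/3  <
P = 2/3, Q = 2/3 ↦ 2/3  <
P = 2/3, Q = 1 ↦ 2/3  <
P = 1, Q = 0 ↦ 0  <
P = 1, Q = 1/3 ↦ 1/3  <
P = 1, Q = 2/3 ↦ 2/3  <
P = 1, Q = 1 ↦ 1  ≥
So 1 of the 16 assignments meets the threshold.

1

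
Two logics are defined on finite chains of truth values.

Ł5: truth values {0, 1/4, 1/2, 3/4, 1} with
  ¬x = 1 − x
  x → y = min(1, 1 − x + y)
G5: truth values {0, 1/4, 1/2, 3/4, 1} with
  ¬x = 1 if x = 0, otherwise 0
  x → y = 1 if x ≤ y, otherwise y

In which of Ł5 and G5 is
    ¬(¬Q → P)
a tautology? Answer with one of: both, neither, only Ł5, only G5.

In Ł5: at P = 0, Q = 1/4 the value is 3/4 — not a tautology.
In G5: at P = 0, Q = 1/4 the value is 0 — not a tautology.

neither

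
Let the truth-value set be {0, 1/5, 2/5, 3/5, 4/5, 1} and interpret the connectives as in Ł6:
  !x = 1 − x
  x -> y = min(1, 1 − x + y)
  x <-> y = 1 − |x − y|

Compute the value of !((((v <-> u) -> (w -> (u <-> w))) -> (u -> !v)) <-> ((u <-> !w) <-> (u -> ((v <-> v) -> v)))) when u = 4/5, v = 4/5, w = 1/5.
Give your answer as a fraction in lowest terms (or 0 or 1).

v <-> u = 4/5 <-> 4/5 = 1
u <-> w = 4/5 <-> 1/5 = 2/5
w -> (u <-> w) = 1/5 -> 2/5 = 1
(v <-> u) -> (w -> (u <-> w)) = 1 -> 1 = 1
!v = !4/5 = 1/5
u -> !v = 4/5 -> 1/5 = 2/5
((v <-> u) -> (w -> (u <-> w))) -> (u -> !v) = 1 -> 2/5 = 2/5
!w = !1/5 = 4/5
u <-> !w = 4/5 <-> 4/5 = 1
v <-> v = 4/5 <-> 4/5 = 1
(v <-> v) -> v = 1 -> 4/5 = 4/5
u -> ((v <-> v) -> v) = 4/5 -> 4/5 = 1
(u <-> !w) <-> (u -> ((v <-> v) -> v)) = 1 <-> 1 = 1
(((v <-> u) -> (w -> (u <-> w))) -> (u -> !v)) <-> ((u <-> !w) <-> (u -> ((v <-> v) -> v))) = 2/5 <-> 1 = 2/5
!((((v <-> u) -> (w -> (u <-> w))) -> (u -> !v)) <-> ((u <-> !w) <-> (u -> ((v <-> v) -> v)))) = !2/5 = 3/5

3/5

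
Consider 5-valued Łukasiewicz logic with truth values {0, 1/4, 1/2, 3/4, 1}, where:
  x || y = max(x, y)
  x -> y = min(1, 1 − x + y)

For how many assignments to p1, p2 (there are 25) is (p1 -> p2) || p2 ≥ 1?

value 1: 15 assignments (counts)
value 3/4: 4 assignments
value 1/2: 3 assignments
value 1/4: 2 assignments
value 0: 1 assignment
So 15 of the 25 assignments meet the threshold.

15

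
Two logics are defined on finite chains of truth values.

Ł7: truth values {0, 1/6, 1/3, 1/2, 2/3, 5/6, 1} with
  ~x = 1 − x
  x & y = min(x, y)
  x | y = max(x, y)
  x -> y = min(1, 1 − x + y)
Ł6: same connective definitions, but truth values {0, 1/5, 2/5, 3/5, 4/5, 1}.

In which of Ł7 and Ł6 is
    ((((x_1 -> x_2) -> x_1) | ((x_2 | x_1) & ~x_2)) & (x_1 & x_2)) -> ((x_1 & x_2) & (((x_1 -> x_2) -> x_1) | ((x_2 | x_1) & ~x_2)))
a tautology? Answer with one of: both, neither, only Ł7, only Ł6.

In Ł7: every assignment gives 1 — tautology.
In Ł6: every assignment gives 1 — tautology.

both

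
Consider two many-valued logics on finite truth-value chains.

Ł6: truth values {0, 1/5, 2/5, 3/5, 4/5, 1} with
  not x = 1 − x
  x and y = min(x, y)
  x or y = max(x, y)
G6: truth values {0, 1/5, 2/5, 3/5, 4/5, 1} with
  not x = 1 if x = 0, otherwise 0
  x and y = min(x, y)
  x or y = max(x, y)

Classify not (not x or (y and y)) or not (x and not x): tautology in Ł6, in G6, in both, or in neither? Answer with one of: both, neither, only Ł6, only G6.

only G6

In Ł6: at x = 1/5, y = 0 the value is 4/5 — not a tautology.
In G6: every assignment gives 1 — tautology.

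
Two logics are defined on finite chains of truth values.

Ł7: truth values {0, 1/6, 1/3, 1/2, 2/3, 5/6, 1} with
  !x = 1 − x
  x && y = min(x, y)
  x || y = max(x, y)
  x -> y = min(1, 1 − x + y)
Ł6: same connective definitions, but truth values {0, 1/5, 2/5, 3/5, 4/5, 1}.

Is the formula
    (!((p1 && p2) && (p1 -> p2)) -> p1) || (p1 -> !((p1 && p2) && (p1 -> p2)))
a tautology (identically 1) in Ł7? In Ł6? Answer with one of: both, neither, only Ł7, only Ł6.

In Ł7: every assignment gives 1 — tautology.
In Ł6: every assignment gives 1 — tautology.

both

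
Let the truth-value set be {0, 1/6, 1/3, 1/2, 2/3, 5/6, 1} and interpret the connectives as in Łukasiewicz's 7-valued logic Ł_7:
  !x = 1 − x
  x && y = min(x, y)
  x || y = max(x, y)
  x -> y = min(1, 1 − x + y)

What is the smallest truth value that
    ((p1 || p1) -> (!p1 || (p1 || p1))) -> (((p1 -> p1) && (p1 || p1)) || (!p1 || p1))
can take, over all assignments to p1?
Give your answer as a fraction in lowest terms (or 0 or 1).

Take p1 = 1/2:
p1 || p1 = 1/2 || 1/2 = 1/2
!p1 = !1/2 = 1/2
p1 || p1 = 1/2 || 1/2 = 1/2
!p1 || (p1 || p1) = 1/2 || 1/2 = 1/2
(p1 || p1) -> (!p1 || (p1 || p1)) = 1/2 -> 1/2 = 1
p1 -> p1 = 1/2 -> 1/2 = 1
p1 || p1 = 1/2 || 1/2 = 1/2
(p1 -> p1) && (p1 || p1) = 1 && 1/2 = 1/2
!p1 = !1/2 = 1/2
!p1 || p1 = 1/2 || 1/2 = 1/2
((p1 -> p1) && (p1 || p1)) || (!p1 || p1) = 1/2 || 1/2 = 1/2
((p1 || p1) -> (!p1 || (p1 || p1))) -> (((p1 -> p1) && (p1 || p1)) || (!p1 || p1)) = 1 -> 1/2 = 1/2
No assignment yields a value below 1/2, so this is the minimum.

1/2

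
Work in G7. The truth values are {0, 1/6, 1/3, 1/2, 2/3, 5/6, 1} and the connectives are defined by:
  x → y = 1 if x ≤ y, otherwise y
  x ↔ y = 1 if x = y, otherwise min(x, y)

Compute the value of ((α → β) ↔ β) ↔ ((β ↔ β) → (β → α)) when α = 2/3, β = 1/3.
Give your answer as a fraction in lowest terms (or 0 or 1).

α → β = 2/3 → 1/3 = 1/3
(α → β) ↔ β = 1/3 ↔ 1/3 = 1
β ↔ β = 1/3 ↔ 1/3 = 1
β → α = 1/3 → 2/3 = 1
(β ↔ β) → (β → α) = 1 → 1 = 1
((α → β) ↔ β) ↔ ((β ↔ β) → (β → α)) = 1 ↔ 1 = 1

1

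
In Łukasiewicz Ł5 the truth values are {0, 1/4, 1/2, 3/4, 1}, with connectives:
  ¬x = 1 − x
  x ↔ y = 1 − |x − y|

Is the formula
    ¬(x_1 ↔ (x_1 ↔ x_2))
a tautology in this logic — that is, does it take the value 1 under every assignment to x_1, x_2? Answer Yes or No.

Counterexample: take x_1 = 0, x_2 = 1/4.
x_1 ↔ x_2 = 0 ↔ 1/4 = 3/4
x_1 ↔ (x_1 ↔ x_2) = 0 ↔ 3/4 = 1/4
¬(x_1 ↔ (x_1 ↔ x_2)) = ¬1/4 = 3/4
This gives 3/4 ≠ 1.

No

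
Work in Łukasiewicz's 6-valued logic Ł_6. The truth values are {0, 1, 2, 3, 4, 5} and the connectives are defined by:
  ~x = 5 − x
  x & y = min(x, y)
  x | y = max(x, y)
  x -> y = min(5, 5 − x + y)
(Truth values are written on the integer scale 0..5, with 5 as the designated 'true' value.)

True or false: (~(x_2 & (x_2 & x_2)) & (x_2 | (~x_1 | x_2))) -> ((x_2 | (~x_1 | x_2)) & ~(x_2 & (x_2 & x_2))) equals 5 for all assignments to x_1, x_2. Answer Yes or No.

At x_1 = 3, x_2 = 2, for instance:
x_2 & x_2 = 2 & 2 = 2
x_2 & (x_2 & x_2) = 2 & 2 = 2
~(x_2 & (x_2 & x_2)) = ~2 = 3
~x_1 = ~3 = 2
~x_1 | x_2 = 2 | 2 = 2
x_2 | (~x_1 | x_2) = 2 | 2 = 2
~(x_2 & (x_2 & x_2)) & (x_2 | (~x_1 | x_2)) = 3 & 2 = 2
(x_2 | (~x_1 | x_2)) & ~(x_2 & (x_2 & x_2)) = 2 & 3 = 2
(~(x_2 & (x_2 & x_2)) & (x_2 | (~x_1 | x_2))) -> ((x_2 | (~x_1 | x_2)) & ~(x_2 & (x_2 & x_2))) = 2 -> 2 = 5
and checking the remaining 35 assignments likewise gives ≥ 5 in every case.

Yes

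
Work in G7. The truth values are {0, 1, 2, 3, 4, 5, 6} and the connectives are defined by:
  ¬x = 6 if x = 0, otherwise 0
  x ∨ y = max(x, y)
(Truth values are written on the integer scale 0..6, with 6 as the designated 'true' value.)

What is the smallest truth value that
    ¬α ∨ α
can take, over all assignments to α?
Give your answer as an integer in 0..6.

1

Take α = 1:
¬α = ¬1 = 0
¬α ∨ α = 0 ∨ 1 = 1
No assignment yields a value below 1, so this is the minimum.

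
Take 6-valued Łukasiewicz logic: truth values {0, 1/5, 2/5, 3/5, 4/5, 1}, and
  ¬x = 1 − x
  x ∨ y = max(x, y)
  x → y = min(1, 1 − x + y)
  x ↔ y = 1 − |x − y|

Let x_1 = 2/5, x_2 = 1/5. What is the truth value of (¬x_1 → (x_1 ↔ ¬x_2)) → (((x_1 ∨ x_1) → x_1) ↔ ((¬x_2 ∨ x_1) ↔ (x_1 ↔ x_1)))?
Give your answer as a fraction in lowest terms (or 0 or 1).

4/5

¬x_1 = ¬2/5 = 3/5
¬x_2 = ¬1/5 = 4/5
x_1 ↔ ¬x_2 = 2/5 ↔ 4/5 = 3/5
¬x_1 → (x_1 ↔ ¬x_2) = 3/5 → 3/5 = 1
x_1 ∨ x_1 = 2/5 ∨ 2/5 = 2/5
(x_1 ∨ x_1) → x_1 = 2/5 → 2/5 = 1
¬x_2 = ¬1/5 = 4/5
¬x_2 ∨ x_1 = 4/5 ∨ 2/5 = 4/5
x_1 ↔ x_1 = 2/5 ↔ 2/5 = 1
(¬x_2 ∨ x_1) ↔ (x_1 ↔ x_1) = 4/5 ↔ 1 = 4/5
((x_1 ∨ x_1) → x_1) ↔ ((¬x_2 ∨ x_1) ↔ (x_1 ↔ x_1)) = 1 ↔ 4/5 = 4/5
(¬x_1 → (x_1 ↔ ¬x_2)) → (((x_1 ∨ x_1) → x_1) ↔ ((¬x_2 ∨ x_1) ↔ (x_1 ↔ x_1))) = 1 → 4/5 = 4/5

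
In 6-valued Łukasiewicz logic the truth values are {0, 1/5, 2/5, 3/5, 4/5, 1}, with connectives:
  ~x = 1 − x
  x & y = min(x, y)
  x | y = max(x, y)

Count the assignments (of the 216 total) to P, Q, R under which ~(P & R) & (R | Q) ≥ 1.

value 1: 16 assignments (counts)
value 4/5: 40 assignments
value 3/5: 52 assignments
value 2/5: 60 assignments
value 1/5: 36 assignments
value 0: 12 assignments
So 16 of the 216 assignments meet the threshold.

16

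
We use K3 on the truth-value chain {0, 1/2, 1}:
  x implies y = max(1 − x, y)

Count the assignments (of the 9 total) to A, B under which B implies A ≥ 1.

A = 0, B = 0 ↦ 1  ≥
A = 0, B = 1/2 ↦ 1/2  <
A = 0, B = 1 ↦ 0  <
A = 1/2, B = 0 ↦ 1  ≥
A = 1/2, B = 1/2 ↦ 1/2  <
A = 1/2, B = 1 ↦ 1/2  <
A = 1, B = 0 ↦ 1  ≥
A = 1, B = 1/2 ↦ 1  ≥
A = 1, B = 1 ↦ 1  ≥
So 5 of the 9 assignments meet the threshold.

5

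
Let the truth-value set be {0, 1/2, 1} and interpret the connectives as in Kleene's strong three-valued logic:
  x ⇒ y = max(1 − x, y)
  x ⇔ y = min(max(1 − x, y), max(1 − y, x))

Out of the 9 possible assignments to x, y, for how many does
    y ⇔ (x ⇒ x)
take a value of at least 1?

x = 0, y = 0 ↦ 0  <
x = 0, y = 1/2 ↦ 1/2  <
x = 0, y = 1 ↦ 1  ≥
x = 1/2, y = 0 ↦ 1/2  <
x = 1/2, y = 1/2 ↦ 1/2  <
x = 1/2, y = 1 ↦ 1/2  <
x = 1, y = 0 ↦ 0  <
x = 1, y = 1/2 ↦ 1/2  <
x = 1, y = 1 ↦ 1  ≥
So 2 of the 9 assignments meet the threshold.

2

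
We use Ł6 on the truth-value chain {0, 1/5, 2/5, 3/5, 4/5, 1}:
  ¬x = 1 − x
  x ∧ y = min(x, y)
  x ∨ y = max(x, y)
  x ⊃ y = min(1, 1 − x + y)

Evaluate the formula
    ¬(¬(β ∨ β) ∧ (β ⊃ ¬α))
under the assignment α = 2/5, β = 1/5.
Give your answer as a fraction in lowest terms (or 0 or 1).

1/5

β ∨ β = 1/5 ∨ 1/5 = 1/5
¬(β ∨ β) = ¬1/5 = 4/5
¬α = ¬2/5 = 3/5
β ⊃ ¬α = 1/5 ⊃ 3/5 = 1
¬(β ∨ β) ∧ (β ⊃ ¬α) = 4/5 ∧ 1 = 4/5
¬(¬(β ∨ β) ∧ (β ⊃ ¬α)) = ¬4/5 = 1/5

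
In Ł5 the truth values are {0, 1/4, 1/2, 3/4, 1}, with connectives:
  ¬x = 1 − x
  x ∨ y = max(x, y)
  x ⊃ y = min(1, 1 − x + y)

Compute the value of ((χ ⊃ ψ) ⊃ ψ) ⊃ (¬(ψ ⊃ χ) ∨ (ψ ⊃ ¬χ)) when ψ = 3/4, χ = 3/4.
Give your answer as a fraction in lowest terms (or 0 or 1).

3/4

χ ⊃ ψ = 3/4 ⊃ 3/4 = 1
(χ ⊃ ψ) ⊃ ψ = 1 ⊃ 3/4 = 3/4
ψ ⊃ χ = 3/4 ⊃ 3/4 = 1
¬(ψ ⊃ χ) = ¬1 = 0
¬χ = ¬3/4 = 1/4
ψ ⊃ ¬χ = 3/4 ⊃ 1/4 = 1/2
¬(ψ ⊃ χ) ∨ (ψ ⊃ ¬χ) = 0 ∨ 1/2 = 1/2
((χ ⊃ ψ) ⊃ ψ) ⊃ (¬(ψ ⊃ χ) ∨ (ψ ⊃ ¬χ)) = 3/4 ⊃ 1/2 = 3/4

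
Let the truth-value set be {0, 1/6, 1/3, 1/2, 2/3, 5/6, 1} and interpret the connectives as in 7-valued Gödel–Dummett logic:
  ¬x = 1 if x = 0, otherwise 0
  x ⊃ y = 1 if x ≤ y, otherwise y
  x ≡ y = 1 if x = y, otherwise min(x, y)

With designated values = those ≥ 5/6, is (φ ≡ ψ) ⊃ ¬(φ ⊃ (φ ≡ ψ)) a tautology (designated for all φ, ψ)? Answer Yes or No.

No

Counterexample: take φ = 0, ψ = 0.
φ ≡ ψ = 0 ≡ 0 = 1
φ ⊃ (φ ≡ ψ) = 0 ⊃ 1 = 1
¬(φ ⊃ (φ ≡ ψ)) = ¬1 = 0
(φ ≡ ψ) ⊃ ¬(φ ⊃ (φ ≡ ψ)) = 1 ⊃ 0 = 0
This gives 0, which is below 5/6.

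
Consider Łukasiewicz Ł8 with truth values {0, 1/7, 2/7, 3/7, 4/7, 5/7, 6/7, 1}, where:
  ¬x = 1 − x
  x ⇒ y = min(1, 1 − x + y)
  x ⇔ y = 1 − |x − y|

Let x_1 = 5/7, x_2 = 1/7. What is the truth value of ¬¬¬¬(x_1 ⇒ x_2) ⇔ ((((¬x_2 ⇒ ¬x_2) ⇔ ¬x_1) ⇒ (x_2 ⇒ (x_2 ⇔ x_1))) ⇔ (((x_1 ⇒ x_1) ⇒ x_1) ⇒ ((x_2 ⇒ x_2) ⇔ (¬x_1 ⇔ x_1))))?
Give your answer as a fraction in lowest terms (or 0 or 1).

4/7

x_1 ⇒ x_2 = 5/7 ⇒ 1/7 = 3/7
¬(x_1 ⇒ x_2) = ¬3/7 = 4/7
¬¬(x_1 ⇒ x_2) = ¬4/7 = 3/7
¬¬¬(x_1 ⇒ x_2) = ¬3/7 = 4/7
¬¬¬¬(x_1 ⇒ x_2) = ¬4/7 = 3/7
¬x_2 = ¬1/7 = 6/7
¬x_2 = ¬1/7 = 6/7
¬x_2 ⇒ ¬x_2 = 6/7 ⇒ 6/7 = 1
¬x_1 = ¬5/7 = 2/7
(¬x_2 ⇒ ¬x_2) ⇔ ¬x_1 = 1 ⇔ 2/7 = 2/7
x_2 ⇔ x_1 = 1/7 ⇔ 5/7 = 3/7
x_2 ⇒ (x_2 ⇔ x_1) = 1/7 ⇒ 3/7 = 1
((¬x_2 ⇒ ¬x_2) ⇔ ¬x_1) ⇒ (x_2 ⇒ (x_2 ⇔ x_1)) = 2/7 ⇒ 1 = 1
x_1 ⇒ x_1 = 5/7 ⇒ 5/7 = 1
(x_1 ⇒ x_1) ⇒ x_1 = 1 ⇒ 5/7 = 5/7
x_2 ⇒ x_2 = 1/7 ⇒ 1/7 = 1
¬x_1 = ¬5/7 = 2/7
¬x_1 ⇔ x_1 = 2/7 ⇔ 5/7 = 4/7
(x_2 ⇒ x_2) ⇔ (¬x_1 ⇔ x_1) = 1 ⇔ 4/7 = 4/7
((x_1 ⇒ x_1) ⇒ x_1) ⇒ ((x_2 ⇒ x_2) ⇔ (¬x_1 ⇔ x_1)) = 5/7 ⇒ 4/7 = 6/7
(((¬x_2 ⇒ ¬x_2) ⇔ ¬x_1) ⇒ (x_2 ⇒ (x_2 ⇔ x_1))) ⇔ (((x_1 ⇒ x_1) ⇒ x_1) ⇒ ((x_2 ⇒ x_2) ⇔ (¬x_1 ⇔ x_1))) = 1 ⇔ 6/7 = 6/7
¬¬¬¬(x_1 ⇒ x_2) ⇔ ((((¬x_2 ⇒ ¬x_2) ⇔ ¬x_1) ⇒ (x_2 ⇒ (x_2 ⇔ x_1))) ⇔ (((x_1 ⇒ x_1) ⇒ x_1) ⇒ ((x_2 ⇒ x_2) ⇔ (¬x_1 ⇔ x_1)))) = 3/7 ⇔ 6/7 = 4/7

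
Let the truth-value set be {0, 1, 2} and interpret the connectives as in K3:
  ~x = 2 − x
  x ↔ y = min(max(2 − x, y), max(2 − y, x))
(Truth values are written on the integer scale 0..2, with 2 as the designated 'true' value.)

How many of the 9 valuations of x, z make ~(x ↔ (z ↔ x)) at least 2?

x = 0, z = 0 ↦ 2  ≥
x = 0, z = 1 ↦ 1  <
x = 0, z = 2 ↦ 0  <
x = 1, z = 0 ↦ 1  <
x = 1, z = 1 ↦ 1  <
x = 1, z = 2 ↦ 1  <
x = 2, z = 0 ↦ 2  ≥
x = 2, z = 1 ↦ 1  <
x = 2, z = 2 ↦ 0  <
So 2 of the 9 assignments meet the threshold.

2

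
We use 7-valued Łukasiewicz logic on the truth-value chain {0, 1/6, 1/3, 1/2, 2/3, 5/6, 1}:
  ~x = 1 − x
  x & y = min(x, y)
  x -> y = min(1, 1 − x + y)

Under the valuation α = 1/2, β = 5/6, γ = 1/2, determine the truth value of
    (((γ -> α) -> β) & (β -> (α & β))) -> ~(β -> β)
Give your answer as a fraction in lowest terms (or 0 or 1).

γ -> α = 1/2 -> 1/2 = 1
(γ -> α) -> β = 1 -> 5/6 = 5/6
α & β = 1/2 & 5/6 = 1/2
β -> (α & β) = 5/6 -> 1/2 = 2/3
((γ -> α) -> β) & (β -> (α & β)) = 5/6 & 2/3 = 2/3
β -> β = 5/6 -> 5/6 = 1
~(β -> β) = ~1 = 0
(((γ -> α) -> β) & (β -> (α & β))) -> ~(β -> β) = 2/3 -> 0 = 1/3

1/3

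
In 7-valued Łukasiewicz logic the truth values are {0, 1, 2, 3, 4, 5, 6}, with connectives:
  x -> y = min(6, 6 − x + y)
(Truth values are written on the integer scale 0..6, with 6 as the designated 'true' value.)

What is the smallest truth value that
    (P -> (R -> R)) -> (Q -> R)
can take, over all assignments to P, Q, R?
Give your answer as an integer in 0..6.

Take P = 0, Q = 6, R = 0:
R -> R = 0 -> 0 = 6
P -> (R -> R) = 0 -> 6 = 6
Q -> R = 6 -> 0 = 0
(P -> (R -> R)) -> (Q -> R) = 6 -> 0 = 0
No assignment yields a value below 0, so this is the minimum.

0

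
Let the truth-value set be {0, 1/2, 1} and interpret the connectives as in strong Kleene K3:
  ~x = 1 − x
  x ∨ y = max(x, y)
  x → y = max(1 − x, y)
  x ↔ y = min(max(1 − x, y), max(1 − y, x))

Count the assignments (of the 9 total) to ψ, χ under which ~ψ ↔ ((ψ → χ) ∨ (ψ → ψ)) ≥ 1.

3

ψ = 0, χ = 0 ↦ 1  ≥
ψ = 0, χ = 1/2 ↦ 1  ≥
ψ = 0, χ = 1 ↦ 1  ≥
ψ = 1/2, χ = 0 ↦ 1/2  <
ψ = 1/2, χ = 1/2 ↦ 1/2  <
ψ = 1/2, χ = 1 ↦ 1/2  <
ψ = 1, χ = 0 ↦ 0  <
ψ = 1, χ = 1/2 ↦ 0  <
ψ = 1, χ = 1 ↦ 0  <
So 3 of the 9 assignments meet the threshold.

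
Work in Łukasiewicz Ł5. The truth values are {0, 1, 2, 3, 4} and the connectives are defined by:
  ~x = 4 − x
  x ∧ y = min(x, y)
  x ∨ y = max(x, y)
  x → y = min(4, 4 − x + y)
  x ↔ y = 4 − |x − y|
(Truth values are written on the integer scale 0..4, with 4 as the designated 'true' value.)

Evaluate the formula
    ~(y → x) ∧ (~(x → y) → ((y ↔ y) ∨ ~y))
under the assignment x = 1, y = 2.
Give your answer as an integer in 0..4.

1

y → x = 2 → 1 = 3
~(y → x) = ~3 = 1
x → y = 1 → 2 = 4
~(x → y) = ~4 = 0
y ↔ y = 2 ↔ 2 = 4
~y = ~2 = 2
(y ↔ y) ∨ ~y = 4 ∨ 2 = 4
~(x → y) → ((y ↔ y) ∨ ~y) = 0 → 4 = 4
~(y → x) ∧ (~(x → y) → ((y ↔ y) ∨ ~y)) = 1 ∧ 4 = 1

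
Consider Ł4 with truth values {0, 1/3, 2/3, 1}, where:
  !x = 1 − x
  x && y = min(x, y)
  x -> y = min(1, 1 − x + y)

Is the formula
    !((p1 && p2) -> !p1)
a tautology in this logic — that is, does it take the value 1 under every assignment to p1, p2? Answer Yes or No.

No

Counterexample: take p1 = 0, p2 = 0.
p1 && p2 = 0 && 0 = 0
!p1 = !0 = 1
(p1 && p2) -> !p1 = 0 -> 1 = 1
!((p1 && p2) -> !p1) = !1 = 0
This gives 0 ≠ 1.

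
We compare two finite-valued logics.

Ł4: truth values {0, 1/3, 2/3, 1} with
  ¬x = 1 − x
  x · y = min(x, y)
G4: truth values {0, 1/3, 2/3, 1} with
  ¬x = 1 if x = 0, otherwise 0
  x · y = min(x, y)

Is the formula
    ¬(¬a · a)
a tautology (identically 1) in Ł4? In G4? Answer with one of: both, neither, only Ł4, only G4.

only G4

In Ł4: at a = 1/3 the value is 2/3 — not a tautology.
In G4: every assignment gives 1 — tautology.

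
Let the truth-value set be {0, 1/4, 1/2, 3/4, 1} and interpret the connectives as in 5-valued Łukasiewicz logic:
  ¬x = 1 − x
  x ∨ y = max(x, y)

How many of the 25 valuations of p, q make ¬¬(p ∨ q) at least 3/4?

16

value 1: 9 assignments (counts)
value 3/4: 7 assignments (counts)
value 1/2: 5 assignments
value 1/4: 3 assignments
value 0: 1 assignment
So 16 of the 25 assignments meet the threshold.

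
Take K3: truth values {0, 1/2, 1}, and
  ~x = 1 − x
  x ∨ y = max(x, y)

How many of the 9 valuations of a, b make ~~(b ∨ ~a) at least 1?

a = 0, b = 0 ↦ 1  ≥
a = 0, b = 1/2 ↦ 1  ≥
a = 0, b = 1 ↦ 1  ≥
a = 1/2, b = 0 ↦ 1/2  <
a = 1/2, b = 1/2 ↦ 1/2  <
a = 1/2, b = 1 ↦ 1  ≥
a = 1, b = 0 ↦ 0  <
a = 1, b = 1/2 ↦ 1/2  <
a = 1, b = 1 ↦ 1  ≥
So 5 of the 9 assignments meet the threshold.

5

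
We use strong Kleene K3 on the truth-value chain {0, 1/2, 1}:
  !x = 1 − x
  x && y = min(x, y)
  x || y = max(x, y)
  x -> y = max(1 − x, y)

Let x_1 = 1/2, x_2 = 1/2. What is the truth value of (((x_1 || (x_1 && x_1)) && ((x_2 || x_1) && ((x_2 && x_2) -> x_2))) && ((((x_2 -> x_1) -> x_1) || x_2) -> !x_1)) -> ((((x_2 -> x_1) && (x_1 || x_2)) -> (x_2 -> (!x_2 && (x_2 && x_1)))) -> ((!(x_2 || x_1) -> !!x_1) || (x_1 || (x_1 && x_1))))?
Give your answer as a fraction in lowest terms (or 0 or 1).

x_1 && x_1 = 1/2 && 1/2 = 1/2
x_1 || (x_1 && x_1) = 1/2 || 1/2 = 1/2
x_2 || x_1 = 1/2 || 1/2 = 1/2
x_2 && x_2 = 1/2 && 1/2 = 1/2
(x_2 && x_2) -> x_2 = 1/2 -> 1/2 = 1/2
(x_2 || x_1) && ((x_2 && x_2) -> x_2) = 1/2 && 1/2 = 1/2
(x_1 || (x_1 && x_1)) && ((x_2 || x_1) && ((x_2 && x_2) -> x_2)) = 1/2 && 1/2 = 1/2
x_2 -> x_1 = 1/2 -> 1/2 = 1/2
(x_2 -> x_1) -> x_1 = 1/2 -> 1/2 = 1/2
((x_2 -> x_1) -> x_1) || x_2 = 1/2 || 1/2 = 1/2
!x_1 = !1/2 = 1/2
(((x_2 -> x_1) -> x_1) || x_2) -> !x_1 = 1/2 -> 1/2 = 1/2
((x_1 || (x_1 && x_1)) && ((x_2 || x_1) && ((x_2 && x_2) -> x_2))) && ((((x_2 -> x_1) -> x_1) || x_2) -> !x_1) = 1/2 && 1/2 = 1/2
x_2 -> x_1 = 1/2 -> 1/2 = 1/2
x_1 || x_2 = 1/2 || 1/2 = 1/2
(x_2 -> x_1) && (x_1 || x_2) = 1/2 && 1/2 = 1/2
!x_2 = !1/2 = 1/2
x_2 && x_1 = 1/2 && 1/2 = 1/2
!x_2 && (x_2 && x_1) = 1/2 && 1/2 = 1/2
x_2 -> (!x_2 && (x_2 && x_1)) = 1/2 -> 1/2 = 1/2
((x_2 -> x_1) && (x_1 || x_2)) -> (x_2 -> (!x_2 && (x_2 && x_1))) = 1/2 -> 1/2 = 1/2
x_2 || x_1 = 1/2 || 1/2 = 1/2
!(x_2 || x_1) = !1/2 = 1/2
!x_1 = !1/2 = 1/2
!!x_1 = !1/2 = 1/2
!(x_2 || x_1) -> !!x_1 = 1/2 -> 1/2 = 1/2
x_1 && x_1 = 1/2 && 1/2 = 1/2
x_1 || (x_1 && x_1) = 1/2 || 1/2 = 1/2
(!(x_2 || x_1) -> !!x_1) || (x_1 || (x_1 && x_1)) = 1/2 || 1/2 = 1/2
(((x_2 -> x_1) && (x_1 || x_2)) -> (x_2 -> (!x_2 && (x_2 && x_1)))) -> ((!(x_2 || x_1) -> !!x_1) || (x_1 || (x_1 && x_1))) = 1/2 -> 1/2 = 1/2
(((x_1 || (x_1 && x_1)) && ((x_2 || x_1) && ((x_2 && x_2) -> x_2))) && ((((x_2 -> x_1) -> x_1) || x_2) -> !x_1)) -> ((((x_2 -> x_1) && (x_1 || x_2)) -> (x_2 -> (!x_2 && (x_2 && x_1)))) -> ((!(x_2 || x_1) -> !!x_1) || (x_1 || (x_1 && x_1)))) = 1/2 -> 1/2 = 1/2

1/2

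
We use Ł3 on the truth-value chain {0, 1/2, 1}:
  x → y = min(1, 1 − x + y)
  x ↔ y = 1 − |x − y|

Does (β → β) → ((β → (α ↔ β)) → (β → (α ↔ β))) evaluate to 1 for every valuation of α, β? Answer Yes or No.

Yes

α = 0, β = 0 ↦ 1
α = 0, β = 1/2 ↦ 1
α = 0, β = 1 ↦ 1
α = 1/2, β = 0 ↦ 1
α = 1/2, β = 1/2 ↦ 1
α = 1/2, β = 1 ↦ 1
α = 1, β = 0 ↦ 1
α = 1, β = 1/2 ↦ 1
α = 1, β = 1 ↦ 1
Every assignment gives a value ≥ 1.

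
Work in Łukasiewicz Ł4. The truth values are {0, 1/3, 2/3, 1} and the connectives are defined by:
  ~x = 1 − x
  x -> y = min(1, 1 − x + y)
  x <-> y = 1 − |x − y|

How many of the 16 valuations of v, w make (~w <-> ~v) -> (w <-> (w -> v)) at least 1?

10

v = 0, w = 0 ↦ 0  <
v = 0, w = 1/3 ↦ 1  ≥
v = 0, w = 2/3 ↦ 1  ≥
v = 0, w = 1 ↦ 1  ≥
v = 1/3, w = 0 ↦ 1/3  <
v = 1/3, w = 1/3 ↦ 1/3  <
v = 1/3, w = 2/3 ↦ 1  ≥
v = 1/3, w = 1 ↦ 1  ≥
v = 2/3, w = 0 ↦ 2/3  <
v = 2/3, w = 1/3 ↦ 2/3  <
v = 2/3, w = 2/3 ↦ 2/3  <
v = 2/3, w = 1 ↦ 1  ≥
v = 1, w = 0 ↦ 1  ≥
v = 1, w = 1/3 ↦ 1  ≥
v = 1, w = 2/3 ↦ 1  ≥
v = 1, w = 1 ↦ 1  ≥
So 10 of the 16 assignments meet the threshold.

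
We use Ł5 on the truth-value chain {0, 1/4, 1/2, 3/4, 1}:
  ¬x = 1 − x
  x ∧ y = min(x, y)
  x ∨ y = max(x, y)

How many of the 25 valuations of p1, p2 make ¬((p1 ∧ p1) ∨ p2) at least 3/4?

4

value 1: 1 assignment (counts)
value 3/4: 3 assignments (counts)
value 1/2: 5 assignments
value 1/4: 7 assignments
value 0: 9 assignments
So 4 of the 25 assignments meet the threshold.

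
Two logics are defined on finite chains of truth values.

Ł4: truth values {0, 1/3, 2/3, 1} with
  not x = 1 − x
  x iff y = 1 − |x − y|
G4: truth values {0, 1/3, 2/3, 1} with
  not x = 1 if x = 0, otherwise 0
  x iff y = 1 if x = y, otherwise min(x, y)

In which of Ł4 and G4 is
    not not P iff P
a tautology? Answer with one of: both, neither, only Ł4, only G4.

In Ł4: every assignment gives 1 — tautology.
In G4: at P = 1/3 the value is 1/3 — not a tautology.

only Ł4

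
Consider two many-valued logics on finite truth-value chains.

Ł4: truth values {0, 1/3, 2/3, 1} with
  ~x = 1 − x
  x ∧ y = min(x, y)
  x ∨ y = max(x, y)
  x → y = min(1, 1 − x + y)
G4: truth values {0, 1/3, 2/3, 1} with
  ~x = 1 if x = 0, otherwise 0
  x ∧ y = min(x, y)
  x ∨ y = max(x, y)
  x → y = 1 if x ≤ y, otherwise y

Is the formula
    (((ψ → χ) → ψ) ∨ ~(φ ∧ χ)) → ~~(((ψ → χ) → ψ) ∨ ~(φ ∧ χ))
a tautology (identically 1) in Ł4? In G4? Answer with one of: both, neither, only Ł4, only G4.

both

In Ł4: every assignment gives 1 — tautology.
In G4: every assignment gives 1 — tautology.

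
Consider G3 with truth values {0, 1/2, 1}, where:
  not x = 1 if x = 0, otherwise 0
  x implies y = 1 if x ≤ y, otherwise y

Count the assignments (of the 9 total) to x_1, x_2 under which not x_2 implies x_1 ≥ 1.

x_1 = 0, x_2 = 0 ↦ 0  <
x_1 = 0, x_2 = 1/2 ↦ 1  ≥
x_1 = 0, x_2 = 1 ↦ 1  ≥
x_1 = 1/2, x_2 = 0 ↦ 1/2  <
x_1 = 1/2, x_2 = 1/2 ↦ 1  ≥
x_1 = 1/2, x_2 = 1 ↦ 1  ≥
x_1 = 1, x_2 = 0 ↦ 1  ≥
x_1 = 1, x_2 = 1/2 ↦ 1  ≥
x_1 = 1, x_2 = 1 ↦ 1  ≥
So 7 of the 9 assignments meet the threshold.

7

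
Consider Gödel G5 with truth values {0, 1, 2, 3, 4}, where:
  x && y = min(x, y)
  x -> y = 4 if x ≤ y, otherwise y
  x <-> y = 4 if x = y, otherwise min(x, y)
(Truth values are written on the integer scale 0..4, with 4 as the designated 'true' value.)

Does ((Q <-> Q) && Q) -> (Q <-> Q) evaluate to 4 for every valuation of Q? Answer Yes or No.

Q = 0 ↦ 4
Q = 1 ↦ 4
Q = 2 ↦ 4
Q = 3 ↦ 4
Q = 4 ↦ 4
Every assignment gives a value ≥ 4.

Yes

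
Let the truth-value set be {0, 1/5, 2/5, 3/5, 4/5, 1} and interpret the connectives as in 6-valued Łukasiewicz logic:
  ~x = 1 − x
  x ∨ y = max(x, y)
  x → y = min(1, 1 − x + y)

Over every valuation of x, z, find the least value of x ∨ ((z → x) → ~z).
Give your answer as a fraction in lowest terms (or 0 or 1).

Take x = 2/5, z = 2/5:
z → x = 2/5 → 2/5 = 1
~z = ~2/5 = 3/5
(z → x) → ~z = 1 → 3/5 = 3/5
x ∨ ((z → x) → ~z) = 2/5 ∨ 3/5 = 3/5
No assignment yields a value below 3/5, so this is the minimum.

3/5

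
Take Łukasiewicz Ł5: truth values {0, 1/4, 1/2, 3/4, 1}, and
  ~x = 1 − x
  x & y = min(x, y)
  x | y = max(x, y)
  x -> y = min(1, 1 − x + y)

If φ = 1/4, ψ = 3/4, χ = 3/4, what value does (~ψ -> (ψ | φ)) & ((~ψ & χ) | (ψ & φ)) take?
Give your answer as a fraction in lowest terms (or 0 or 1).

1/4

~ψ = ~3/4 = 1/4
ψ | φ = 3/4 | 1/4 = 3/4
~ψ -> (ψ | φ) = 1/4 -> 3/4 = 1
~ψ = ~3/4 = 1/4
~ψ & χ = 1/4 & 3/4 = 1/4
ψ & φ = 3/4 & 1/4 = 1/4
(~ψ & χ) | (ψ & φ) = 1/4 | 1/4 = 1/4
(~ψ -> (ψ | φ)) & ((~ψ & χ) | (ψ & φ)) = 1 & 1/4 = 1/4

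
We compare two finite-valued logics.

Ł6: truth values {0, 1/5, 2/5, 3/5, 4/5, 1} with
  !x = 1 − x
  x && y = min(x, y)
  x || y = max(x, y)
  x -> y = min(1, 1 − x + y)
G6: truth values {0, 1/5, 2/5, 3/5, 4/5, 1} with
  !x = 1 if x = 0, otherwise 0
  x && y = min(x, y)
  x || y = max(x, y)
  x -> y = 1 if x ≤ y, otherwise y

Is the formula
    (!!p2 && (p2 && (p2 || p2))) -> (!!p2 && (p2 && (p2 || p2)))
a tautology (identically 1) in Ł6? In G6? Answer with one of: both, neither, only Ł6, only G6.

In Ł6: every assignment gives 1 — tautology.
In G6: every assignment gives 1 — tautology.

both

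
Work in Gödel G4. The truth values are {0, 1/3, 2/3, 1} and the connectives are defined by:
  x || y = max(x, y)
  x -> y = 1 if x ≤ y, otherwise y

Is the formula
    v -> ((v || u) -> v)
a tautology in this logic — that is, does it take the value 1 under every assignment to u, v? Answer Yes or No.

u = 0, v = 0 ↦ 1
u = 0, v = 1/3 ↦ 1
u = 0, v = 2/3 ↦ 1
u = 0, v = 1 ↦ 1
u = 1/3, v = 0 ↦ 1
u = 1/3, v = 1/3 ↦ 1
u = 1/3, v = 2/3 ↦ 1
u = 1/3, v = 1 ↦ 1
u = 2/3, v = 0 ↦ 1
u = 2/3, v = 1/3 ↦ 1
u = 2/3, v = 2/3 ↦ 1
u = 2/3, v = 1 ↦ 1
u = 1, v = 0 ↦ 1
u = 1, v = 1/3 ↦ 1
u = 1, v = 2/3 ↦ 1
u = 1, v = 1 ↦ 1
Every assignment gives a value ≥ 1.

Yes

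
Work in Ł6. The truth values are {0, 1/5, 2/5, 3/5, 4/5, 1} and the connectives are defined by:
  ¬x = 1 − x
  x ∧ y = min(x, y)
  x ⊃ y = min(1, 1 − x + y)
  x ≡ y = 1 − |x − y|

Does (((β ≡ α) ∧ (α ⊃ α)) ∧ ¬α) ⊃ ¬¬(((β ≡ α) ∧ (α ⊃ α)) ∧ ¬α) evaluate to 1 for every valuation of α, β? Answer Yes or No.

At α = 3/5, β = 2/5, for instance:
β ≡ α = 2/5 ≡ 3/5 = 4/5
α ⊃ α = 3/5 ⊃ 3/5 = 1
(β ≡ α) ∧ (α ⊃ α) = 4/5 ∧ 1 = 4/5
¬α = ¬3/5 = 2/5
((β ≡ α) ∧ (α ⊃ α)) ∧ ¬α = 4/5 ∧ 2/5 = 2/5
¬(((β ≡ α) ∧ (α ⊃ α)) ∧ ¬α) = ¬2/5 = 3/5
¬¬(((β ≡ α) ∧ (α ⊃ α)) ∧ ¬α) = ¬3/5 = 2/5
(((β ≡ α) ∧ (α ⊃ α)) ∧ ¬α) ⊃ ¬¬(((β ≡ α) ∧ (α ⊃ α)) ∧ ¬α) = 2/5 ⊃ 2/5 = 1
and checking the remaining 35 assignments likewise gives ≥ 1 in every case.

Yes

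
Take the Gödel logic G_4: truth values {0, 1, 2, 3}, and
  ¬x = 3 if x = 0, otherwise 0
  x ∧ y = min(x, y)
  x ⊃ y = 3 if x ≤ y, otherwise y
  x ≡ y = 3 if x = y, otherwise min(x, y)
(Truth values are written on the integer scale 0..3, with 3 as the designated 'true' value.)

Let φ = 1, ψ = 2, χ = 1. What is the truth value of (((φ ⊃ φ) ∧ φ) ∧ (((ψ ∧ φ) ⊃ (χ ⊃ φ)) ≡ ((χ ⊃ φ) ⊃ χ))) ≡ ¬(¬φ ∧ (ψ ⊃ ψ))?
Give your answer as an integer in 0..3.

φ ⊃ φ = 1 ⊃ 1 = 3
(φ ⊃ φ) ∧ φ = 3 ∧ 1 = 1
ψ ∧ φ = 2 ∧ 1 = 1
χ ⊃ φ = 1 ⊃ 1 = 3
(ψ ∧ φ) ⊃ (χ ⊃ φ) = 1 ⊃ 3 = 3
χ ⊃ φ = 1 ⊃ 1 = 3
(χ ⊃ φ) ⊃ χ = 3 ⊃ 1 = 1
((ψ ∧ φ) ⊃ (χ ⊃ φ)) ≡ ((χ ⊃ φ) ⊃ χ) = 3 ≡ 1 = 1
((φ ⊃ φ) ∧ φ) ∧ (((ψ ∧ φ) ⊃ (χ ⊃ φ)) ≡ ((χ ⊃ φ) ⊃ χ)) = 1 ∧ 1 = 1
¬φ = ¬1 = 0
ψ ⊃ ψ = 2 ⊃ 2 = 3
¬φ ∧ (ψ ⊃ ψ) = 0 ∧ 3 = 0
¬(¬φ ∧ (ψ ⊃ ψ)) = ¬0 = 3
(((φ ⊃ φ) ∧ φ) ∧ (((ψ ∧ φ) ⊃ (χ ⊃ φ)) ≡ ((χ ⊃ φ) ⊃ χ))) ≡ ¬(¬φ ∧ (ψ ⊃ ψ)) = 1 ≡ 3 = 1

1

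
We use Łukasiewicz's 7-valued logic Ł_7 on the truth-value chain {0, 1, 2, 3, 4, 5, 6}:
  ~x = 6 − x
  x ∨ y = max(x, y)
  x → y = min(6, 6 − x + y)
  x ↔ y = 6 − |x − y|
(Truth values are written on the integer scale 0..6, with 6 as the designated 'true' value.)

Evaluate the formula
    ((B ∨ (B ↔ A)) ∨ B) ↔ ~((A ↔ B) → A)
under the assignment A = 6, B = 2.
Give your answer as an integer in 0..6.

B ↔ A = 2 ↔ 6 = 2
B ∨ (B ↔ A) = 2 ∨ 2 = 2
(B ∨ (B ↔ A)) ∨ B = 2 ∨ 2 = 2
A ↔ B = 6 ↔ 2 = 2
(A ↔ B) → A = 2 → 6 = 6
~((A ↔ B) → A) = ~6 = 0
((B ∨ (B ↔ A)) ∨ B) ↔ ~((A ↔ B) → A) = 2 ↔ 0 = 4

4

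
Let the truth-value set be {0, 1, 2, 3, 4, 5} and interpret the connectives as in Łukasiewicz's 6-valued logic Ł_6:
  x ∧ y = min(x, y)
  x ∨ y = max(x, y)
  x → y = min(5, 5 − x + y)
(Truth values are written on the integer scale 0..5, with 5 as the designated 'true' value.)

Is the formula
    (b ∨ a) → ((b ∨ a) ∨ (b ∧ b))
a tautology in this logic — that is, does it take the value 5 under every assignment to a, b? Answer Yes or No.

At a = 2, b = 5, for instance:
b ∨ a = 5 ∨ 2 = 5
b ∧ b = 5 ∧ 5 = 5
(b ∨ a) ∨ (b ∧ b) = 5 ∨ 5 = 5
(b ∨ a) → ((b ∨ a) ∨ (b ∧ b)) = 5 → 5 = 5
and checking the remaining 35 assignments likewise gives ≥ 5 in every case.

Yes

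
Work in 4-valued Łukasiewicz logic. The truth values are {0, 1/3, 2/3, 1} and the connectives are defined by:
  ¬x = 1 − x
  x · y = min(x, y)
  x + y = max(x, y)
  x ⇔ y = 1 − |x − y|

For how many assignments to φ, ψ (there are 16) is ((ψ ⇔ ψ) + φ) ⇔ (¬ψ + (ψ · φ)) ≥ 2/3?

φ = 0, ψ = 0 ↦ 1  ≥
φ = 0, ψ = 1/3 ↦ 2/3  ≥
φ = 0, ψ = 2/3 ↦ 1/3  <
φ = 0, ψ = 1 ↦ 0  <
φ = 1/3, ψ = 0 ↦ 1  ≥
φ = 1/3, ψ = 1/3 ↦ 2/3  ≥
φ = 1/3, ψ = 2/3 ↦ 1/3  <
φ = 1/3, ψ = 1 ↦ 1/3  <
φ = 2/3, ψ = 0 ↦ 1  ≥
φ = 2/3, ψ = 1/3 ↦ 2/3  ≥
φ = 2/3, ψ = 2/3 ↦ 2/3  ≥
φ = 2/3, ψ = 1 ↦ 2/3  ≥
φ = 1, ψ = 0 ↦ 1  ≥
φ = 1, ψ = 1/3 ↦ 2/3  ≥
φ = 1, ψ = 2/3 ↦ 2/3  ≥
φ = 1, ψ = 1 ↦ 1  ≥
So 12 of the 16 assignments meet the threshold.

12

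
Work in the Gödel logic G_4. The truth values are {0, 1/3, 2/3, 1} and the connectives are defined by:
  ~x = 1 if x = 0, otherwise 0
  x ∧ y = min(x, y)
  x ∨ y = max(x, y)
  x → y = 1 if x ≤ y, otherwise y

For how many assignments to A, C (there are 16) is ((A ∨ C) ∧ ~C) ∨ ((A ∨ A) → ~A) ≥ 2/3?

A = 0, C = 0 ↦ 1  ≥
A = 0, C = 1/3 ↦ 1  ≥
A = 0, C = 2/3 ↦ 1  ≥
A = 0, C = 1 ↦ 1  ≥
A = 1/3, C = 0 ↦ 1/3  <
A = 1/3, C = 1/3 ↦ 0  <
A = 1/3, C = 2/3 ↦ 0  <
A = 1/3, C = 1 ↦ 0  <
A = 2/3, C = 0 ↦ 2/3  ≥
A = 2/3, C = 1/3 ↦ 0  <
A = 2/3, C = 2/3 ↦ 0  <
A = 2/3, C = 1 ↦ 0  <
A = 1, C = 0 ↦ 1  ≥
A = 1, C = 1/3 ↦ 0  <
A = 1, C = 2/3 ↦ 0  <
A = 1, C = 1 ↦ 0  <
So 6 of the 16 assignments meet the threshold.

6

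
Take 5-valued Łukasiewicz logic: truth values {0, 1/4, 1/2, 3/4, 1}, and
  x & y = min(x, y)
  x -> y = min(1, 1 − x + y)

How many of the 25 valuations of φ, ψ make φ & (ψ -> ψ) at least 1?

5

value 1: 5 assignments (counts)
value 3/4: 5 assignments
value 1/2: 5 assignments
value 1/4: 5 assignments
value 0: 5 assignments
So 5 of the 25 assignments meet the threshold.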